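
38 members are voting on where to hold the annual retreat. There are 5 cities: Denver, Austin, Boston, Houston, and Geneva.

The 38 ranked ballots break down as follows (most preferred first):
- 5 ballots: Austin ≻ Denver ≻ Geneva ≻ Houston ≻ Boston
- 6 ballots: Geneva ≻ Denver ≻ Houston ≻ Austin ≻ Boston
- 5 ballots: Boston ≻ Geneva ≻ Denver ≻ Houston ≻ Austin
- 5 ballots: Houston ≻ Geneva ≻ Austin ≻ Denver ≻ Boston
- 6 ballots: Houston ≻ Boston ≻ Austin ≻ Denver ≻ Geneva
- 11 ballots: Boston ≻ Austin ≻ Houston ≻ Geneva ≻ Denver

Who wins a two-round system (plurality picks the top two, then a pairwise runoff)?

Round 1 first-place votes: Denver 0, Austin 5, Boston 16, Houston 11, Geneva 6. Boston and Houston advance.
Runoff: Boston is ranked above Houston on 16 ballots, Houston above Boston on 22.

Houston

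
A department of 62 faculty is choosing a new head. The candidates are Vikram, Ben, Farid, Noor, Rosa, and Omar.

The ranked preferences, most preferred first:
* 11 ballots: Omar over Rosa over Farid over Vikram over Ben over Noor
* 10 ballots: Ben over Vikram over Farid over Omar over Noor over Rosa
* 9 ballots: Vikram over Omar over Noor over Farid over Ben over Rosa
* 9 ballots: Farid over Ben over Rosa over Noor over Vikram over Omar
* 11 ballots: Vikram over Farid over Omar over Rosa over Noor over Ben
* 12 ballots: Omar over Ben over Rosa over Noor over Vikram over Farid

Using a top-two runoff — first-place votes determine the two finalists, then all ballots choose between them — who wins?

Round 1 first-place votes: Vikram 20, Ben 10, Farid 9, Noor 0, Rosa 0, Omar 23. Omar and Vikram advance.
Runoff: Omar is ranked above Vikram on 23 ballots, Vikram above Omar on 39.

Vikram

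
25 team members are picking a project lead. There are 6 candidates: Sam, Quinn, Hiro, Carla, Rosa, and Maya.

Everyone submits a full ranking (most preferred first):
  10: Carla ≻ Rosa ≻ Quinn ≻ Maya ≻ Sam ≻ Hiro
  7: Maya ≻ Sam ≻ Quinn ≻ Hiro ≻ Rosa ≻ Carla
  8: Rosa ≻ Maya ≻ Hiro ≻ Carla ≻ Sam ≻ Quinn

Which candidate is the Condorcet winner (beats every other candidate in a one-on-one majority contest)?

Rosa

Rosa vs Sam: 18–7
Rosa vs Quinn: 18–7
Rosa vs Hiro: 18–7
Rosa vs Carla: 15–10
Rosa vs Maya: 18–7
Rosa beats every other candidate.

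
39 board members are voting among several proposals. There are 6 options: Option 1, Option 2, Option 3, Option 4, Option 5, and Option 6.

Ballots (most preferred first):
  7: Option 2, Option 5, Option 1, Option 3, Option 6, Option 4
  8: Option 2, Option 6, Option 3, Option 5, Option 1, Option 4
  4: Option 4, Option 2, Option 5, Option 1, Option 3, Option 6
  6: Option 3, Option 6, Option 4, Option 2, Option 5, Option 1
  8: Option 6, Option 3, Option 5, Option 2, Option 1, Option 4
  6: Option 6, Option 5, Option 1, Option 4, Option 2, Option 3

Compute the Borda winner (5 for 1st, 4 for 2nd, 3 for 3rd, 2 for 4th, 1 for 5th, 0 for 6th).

Option 6

Option 1: 7×3 + 8×1 + 4×2 + 6×0 + 8×1 + 6×3 = 63
Option 2: 7×5 + 8×5 + 4×4 + 6×2 + 8×2 + 6×1 = 125
Option 3: 7×2 + 8×3 + 4×1 + 6×5 + 8×4 + 6×0 = 104
Option 4: 7×0 + 8×0 + 4×5 + 6×3 + 8×0 + 6×2 = 50
Option 5: 7×4 + 8×2 + 4×3 + 6×1 + 8×3 + 6×4 = 110
Option 6: 7×1 + 8×4 + 4×0 + 6×4 + 8×5 + 6×5 = 133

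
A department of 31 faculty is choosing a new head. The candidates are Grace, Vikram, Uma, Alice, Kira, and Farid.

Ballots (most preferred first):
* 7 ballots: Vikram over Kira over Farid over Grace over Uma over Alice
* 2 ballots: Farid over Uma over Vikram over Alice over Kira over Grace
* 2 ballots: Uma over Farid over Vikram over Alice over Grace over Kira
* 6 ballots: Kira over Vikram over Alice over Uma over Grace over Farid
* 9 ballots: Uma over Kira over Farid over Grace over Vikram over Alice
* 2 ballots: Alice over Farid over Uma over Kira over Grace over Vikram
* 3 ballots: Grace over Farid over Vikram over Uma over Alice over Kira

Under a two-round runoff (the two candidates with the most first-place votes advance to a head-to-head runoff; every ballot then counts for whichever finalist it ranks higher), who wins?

Vikram

Round 1 first-place votes: Grace 3, Vikram 7, Uma 11, Alice 2, Kira 6, Farid 2. Uma and Vikram advance.
Runoff: Uma is ranked above Vikram on 15 ballots, Vikram above Uma on 16.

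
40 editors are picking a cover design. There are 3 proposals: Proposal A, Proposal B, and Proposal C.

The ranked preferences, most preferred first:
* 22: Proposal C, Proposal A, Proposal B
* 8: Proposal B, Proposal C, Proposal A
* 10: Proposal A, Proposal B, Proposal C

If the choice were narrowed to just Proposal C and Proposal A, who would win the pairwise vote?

Proposal C is ranked above Proposal A on 30 ballots; Proposal A above Proposal C on 10.

Proposal C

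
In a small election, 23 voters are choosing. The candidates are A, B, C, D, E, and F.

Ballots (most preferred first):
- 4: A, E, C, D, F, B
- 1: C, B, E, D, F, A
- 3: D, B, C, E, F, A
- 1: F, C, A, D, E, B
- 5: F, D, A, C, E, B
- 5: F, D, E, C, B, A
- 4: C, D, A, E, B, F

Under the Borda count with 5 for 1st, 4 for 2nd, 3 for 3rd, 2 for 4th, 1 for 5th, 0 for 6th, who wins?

D

A: 4×5 + 1×0 + 3×0 + 1×3 + 5×3 + 5×0 + 4×3 = 50
B: 4×0 + 1×4 + 3×4 + 1×0 + 5×0 + 5×1 + 4×1 = 25
C: 4×3 + 1×5 + 3×3 + 1×4 + 5×2 + 5×2 + 4×5 = 70
D: 4×2 + 1×2 + 3×5 + 1×2 + 5×4 + 5×4 + 4×4 = 83
E: 4×4 + 1×3 + 3×2 + 1×1 + 5×1 + 5×3 + 4×2 = 54
F: 4×1 + 1×1 + 3×1 + 1×5 + 5×5 + 5×5 + 4×0 = 63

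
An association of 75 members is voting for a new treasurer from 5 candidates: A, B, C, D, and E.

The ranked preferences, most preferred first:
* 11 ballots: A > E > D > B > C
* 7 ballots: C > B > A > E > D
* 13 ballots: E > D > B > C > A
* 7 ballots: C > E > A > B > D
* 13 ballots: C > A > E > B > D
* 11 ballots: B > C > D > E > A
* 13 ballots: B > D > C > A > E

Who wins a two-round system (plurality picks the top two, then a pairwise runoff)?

B

Round 1 first-place votes: A 11, B 24, C 27, D 0, E 13. C and B advance.
Runoff: C is ranked above B on 27 ballots, B above C on 48.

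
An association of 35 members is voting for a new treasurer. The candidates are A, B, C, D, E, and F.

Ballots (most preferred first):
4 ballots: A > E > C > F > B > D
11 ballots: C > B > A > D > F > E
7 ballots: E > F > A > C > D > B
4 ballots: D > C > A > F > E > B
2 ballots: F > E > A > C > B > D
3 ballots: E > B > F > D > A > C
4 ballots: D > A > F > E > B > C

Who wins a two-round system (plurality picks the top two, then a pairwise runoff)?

Round 1 first-place votes: A 4, B 0, C 11, D 8, E 10, F 2. C and E advance.
Runoff: C is ranked above E on 15 ballots, E above C on 20.

E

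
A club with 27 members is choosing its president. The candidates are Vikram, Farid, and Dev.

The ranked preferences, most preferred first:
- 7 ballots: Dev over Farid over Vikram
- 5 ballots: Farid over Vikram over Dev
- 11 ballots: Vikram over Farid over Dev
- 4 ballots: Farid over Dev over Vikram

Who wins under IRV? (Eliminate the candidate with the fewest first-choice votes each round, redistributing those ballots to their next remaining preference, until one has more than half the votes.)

Round 1: Vikram 11, Farid 9, Dev 7. Dev eliminated.
Round 2: Vikram 11, Farid 16. Farid has a majority (≥14).

Farid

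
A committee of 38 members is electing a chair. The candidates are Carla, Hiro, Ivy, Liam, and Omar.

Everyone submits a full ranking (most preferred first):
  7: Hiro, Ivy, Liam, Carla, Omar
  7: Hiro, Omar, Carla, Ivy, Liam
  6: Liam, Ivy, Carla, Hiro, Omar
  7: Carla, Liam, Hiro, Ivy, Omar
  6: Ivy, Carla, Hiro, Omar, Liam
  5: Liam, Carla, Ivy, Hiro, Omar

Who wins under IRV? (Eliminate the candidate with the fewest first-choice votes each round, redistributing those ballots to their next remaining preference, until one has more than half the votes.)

Round 1: Carla 7, Hiro 14, Ivy 6, Liam 11, Omar 0. Omar eliminated.
Round 2: Carla 7, Hiro 14, Ivy 6, Liam 11. Ivy eliminated.
Round 3: Carla 13, Hiro 14, Liam 11. Liam eliminated.
Round 4: Carla 24, Hiro 14. Carla has a majority (≥20).

Carla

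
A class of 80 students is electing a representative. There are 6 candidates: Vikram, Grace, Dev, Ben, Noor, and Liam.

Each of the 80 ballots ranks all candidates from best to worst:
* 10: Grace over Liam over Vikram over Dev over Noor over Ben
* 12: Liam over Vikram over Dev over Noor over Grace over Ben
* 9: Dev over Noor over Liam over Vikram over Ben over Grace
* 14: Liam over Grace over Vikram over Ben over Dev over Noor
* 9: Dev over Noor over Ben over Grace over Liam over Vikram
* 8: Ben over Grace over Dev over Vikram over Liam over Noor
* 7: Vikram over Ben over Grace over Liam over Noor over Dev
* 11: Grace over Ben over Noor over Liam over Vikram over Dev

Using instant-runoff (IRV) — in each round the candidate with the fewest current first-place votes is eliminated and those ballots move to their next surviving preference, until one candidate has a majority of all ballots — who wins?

Grace

Round 1: Vikram 7, Grace 21, Dev 18, Ben 8, Noor 0, Liam 26. Noor eliminated.
Round 2: Vikram 7, Grace 21, Dev 18, Ben 8, Liam 26. Vikram eliminated.
Round 3: Grace 21, Dev 18, Ben 15, Liam 26. Ben eliminated.
Round 4: Grace 36, Dev 18, Liam 26. Dev eliminated.
Round 5: Grace 45, Liam 35. Grace has a majority (≥41).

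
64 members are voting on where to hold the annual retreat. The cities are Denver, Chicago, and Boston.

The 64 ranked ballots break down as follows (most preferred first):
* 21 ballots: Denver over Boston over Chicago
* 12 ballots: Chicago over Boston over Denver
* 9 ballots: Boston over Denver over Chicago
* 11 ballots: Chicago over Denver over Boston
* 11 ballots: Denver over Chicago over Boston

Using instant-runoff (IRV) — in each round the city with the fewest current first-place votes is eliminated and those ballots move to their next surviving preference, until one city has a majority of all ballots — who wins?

Denver

Round 1: Denver 32, Chicago 23, Boston 9. Boston eliminated.
Round 2: Denver 41, Chicago 23. Denver has a majority (≥33).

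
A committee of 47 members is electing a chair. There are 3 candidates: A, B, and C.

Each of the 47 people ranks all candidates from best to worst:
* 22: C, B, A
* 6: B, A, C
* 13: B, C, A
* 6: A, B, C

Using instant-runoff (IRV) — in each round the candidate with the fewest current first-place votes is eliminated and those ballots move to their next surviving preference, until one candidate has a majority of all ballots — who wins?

B

Round 1: A 6, B 19, C 22. A eliminated.
Round 2: B 25, C 22. B has a majority (≥24).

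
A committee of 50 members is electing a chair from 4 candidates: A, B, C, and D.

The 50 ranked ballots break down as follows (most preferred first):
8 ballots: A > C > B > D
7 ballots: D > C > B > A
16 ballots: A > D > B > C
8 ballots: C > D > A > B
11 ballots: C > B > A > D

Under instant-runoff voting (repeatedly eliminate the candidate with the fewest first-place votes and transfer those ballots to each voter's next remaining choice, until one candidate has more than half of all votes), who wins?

C

Round 1: A 24, B 0, C 19, D 7. B eliminated.
Round 2: A 24, C 19, D 7. D eliminated.
Round 3: A 24, C 26. C has a majority (≥26).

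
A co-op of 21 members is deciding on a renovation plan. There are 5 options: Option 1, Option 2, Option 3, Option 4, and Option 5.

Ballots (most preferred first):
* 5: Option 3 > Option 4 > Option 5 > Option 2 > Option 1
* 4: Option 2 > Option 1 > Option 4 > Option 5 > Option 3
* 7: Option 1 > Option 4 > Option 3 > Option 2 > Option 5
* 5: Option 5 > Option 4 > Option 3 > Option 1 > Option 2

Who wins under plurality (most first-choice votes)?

Option 1

First-place votes: Option 1 7, Option 2 4, Option 3 5, Option 4 0, Option 5 5.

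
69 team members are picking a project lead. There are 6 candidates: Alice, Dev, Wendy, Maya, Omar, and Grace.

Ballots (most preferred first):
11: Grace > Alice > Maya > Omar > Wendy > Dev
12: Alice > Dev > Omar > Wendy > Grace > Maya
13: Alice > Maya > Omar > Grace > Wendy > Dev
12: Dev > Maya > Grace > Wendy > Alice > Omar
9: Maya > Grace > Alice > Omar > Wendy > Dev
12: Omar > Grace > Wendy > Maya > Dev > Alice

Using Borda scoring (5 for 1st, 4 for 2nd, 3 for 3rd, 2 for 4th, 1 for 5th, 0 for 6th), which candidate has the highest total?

Grace

Alice: 11×4 + 12×5 + 13×5 + 12×1 + 9×3 + 12×0 = 208
Dev: 11×0 + 12×4 + 13×0 + 12×5 + 9×0 + 12×1 = 120
Wendy: 11×1 + 12×2 + 13×1 + 12×2 + 9×1 + 12×3 = 117
Maya: 11×3 + 12×0 + 13×4 + 12×4 + 9×5 + 12×2 = 202
Omar: 11×2 + 12×3 + 13×3 + 12×0 + 9×2 + 12×5 = 175
Grace: 11×5 + 12×1 + 13×2 + 12×3 + 9×4 + 12×4 = 213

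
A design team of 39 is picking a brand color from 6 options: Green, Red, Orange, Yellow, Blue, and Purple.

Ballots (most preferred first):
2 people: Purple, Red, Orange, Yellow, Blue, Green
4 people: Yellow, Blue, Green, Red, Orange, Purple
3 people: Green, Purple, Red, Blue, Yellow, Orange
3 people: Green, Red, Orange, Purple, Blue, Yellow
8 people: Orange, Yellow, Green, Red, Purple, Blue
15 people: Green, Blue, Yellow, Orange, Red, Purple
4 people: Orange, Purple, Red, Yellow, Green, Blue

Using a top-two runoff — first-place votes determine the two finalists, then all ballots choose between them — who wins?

Round 1 first-place votes: Green 21, Red 0, Orange 12, Yellow 4, Blue 0, Purple 2. Green and Orange advance.
Runoff: Green is ranked above Orange on 25 ballots, Orange above Green on 14.

Green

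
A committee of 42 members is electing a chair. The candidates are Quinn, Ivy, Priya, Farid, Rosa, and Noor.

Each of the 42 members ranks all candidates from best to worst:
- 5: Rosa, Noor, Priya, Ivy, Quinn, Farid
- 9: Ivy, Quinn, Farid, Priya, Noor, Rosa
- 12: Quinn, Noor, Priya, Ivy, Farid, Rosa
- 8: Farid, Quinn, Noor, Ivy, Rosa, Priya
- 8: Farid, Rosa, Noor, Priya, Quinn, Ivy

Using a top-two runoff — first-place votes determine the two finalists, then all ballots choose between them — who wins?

Round 1 first-place votes: Quinn 12, Ivy 9, Priya 0, Farid 16, Rosa 5, Noor 0. Farid and Quinn advance.
Runoff: Farid is ranked above Quinn on 16 ballots, Quinn above Farid on 26.

Quinn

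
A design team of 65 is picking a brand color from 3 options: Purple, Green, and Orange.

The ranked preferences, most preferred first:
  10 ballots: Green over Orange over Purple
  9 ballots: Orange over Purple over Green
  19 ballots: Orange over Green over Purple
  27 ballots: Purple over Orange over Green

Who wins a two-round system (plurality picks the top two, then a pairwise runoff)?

Round 1 first-place votes: Purple 27, Green 10, Orange 28. Orange and Purple advance.
Runoff: Orange is ranked above Purple on 38 ballots, Purple above Orange on 27.

Orange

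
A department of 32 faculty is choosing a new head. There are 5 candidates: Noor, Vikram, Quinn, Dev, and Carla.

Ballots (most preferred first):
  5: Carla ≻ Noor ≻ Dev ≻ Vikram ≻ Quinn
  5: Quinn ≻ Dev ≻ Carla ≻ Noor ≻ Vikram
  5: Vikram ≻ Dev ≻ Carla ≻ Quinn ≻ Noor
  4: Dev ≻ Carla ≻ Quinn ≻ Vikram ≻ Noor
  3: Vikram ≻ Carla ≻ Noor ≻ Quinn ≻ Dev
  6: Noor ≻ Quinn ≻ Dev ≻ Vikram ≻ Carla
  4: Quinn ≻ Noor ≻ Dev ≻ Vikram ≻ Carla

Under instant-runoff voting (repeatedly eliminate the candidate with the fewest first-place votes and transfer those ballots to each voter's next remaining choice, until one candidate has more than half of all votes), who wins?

Carla

Round 1: Noor 6, Vikram 8, Quinn 9, Dev 4, Carla 5. Dev eliminated.
Round 2: Noor 6, Vikram 8, Quinn 9, Carla 9. Noor eliminated.
Round 3: Vikram 8, Quinn 15, Carla 9. Vikram eliminated.
Round 4: Quinn 15, Carla 17. Carla has a majority (≥17).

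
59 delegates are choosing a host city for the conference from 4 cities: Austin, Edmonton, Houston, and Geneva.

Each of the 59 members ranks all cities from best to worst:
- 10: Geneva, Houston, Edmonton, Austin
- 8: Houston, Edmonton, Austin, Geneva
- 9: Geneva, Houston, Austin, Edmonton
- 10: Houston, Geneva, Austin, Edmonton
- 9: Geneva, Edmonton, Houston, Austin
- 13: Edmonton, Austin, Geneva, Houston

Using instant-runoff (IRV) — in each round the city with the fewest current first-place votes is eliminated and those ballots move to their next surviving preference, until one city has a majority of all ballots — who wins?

Geneva

Round 1: Austin 0, Edmonton 13, Houston 18, Geneva 28. Austin eliminated.
Round 2: Edmonton 13, Houston 18, Geneva 28. Edmonton eliminated.
Round 3: Houston 18, Geneva 41. Geneva has a majority (≥30).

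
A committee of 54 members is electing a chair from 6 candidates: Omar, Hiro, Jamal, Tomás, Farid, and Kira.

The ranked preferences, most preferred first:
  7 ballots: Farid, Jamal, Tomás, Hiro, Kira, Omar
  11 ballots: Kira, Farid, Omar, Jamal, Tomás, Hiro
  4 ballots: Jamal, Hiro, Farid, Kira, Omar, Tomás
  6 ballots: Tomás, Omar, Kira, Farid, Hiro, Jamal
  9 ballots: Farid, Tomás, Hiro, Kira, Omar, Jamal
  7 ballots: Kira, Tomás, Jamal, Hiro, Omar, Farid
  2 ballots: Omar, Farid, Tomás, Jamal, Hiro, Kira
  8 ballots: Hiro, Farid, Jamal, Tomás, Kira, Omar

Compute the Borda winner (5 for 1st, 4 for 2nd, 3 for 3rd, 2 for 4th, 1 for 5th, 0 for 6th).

Omar: 7×0 + 11×3 + 4×1 + 6×4 + 9×1 + 7×1 + 2×5 + 8×0 = 87
Hiro: 7×2 + 11×0 + 4×4 + 6×1 + 9×3 + 7×2 + 2×1 + 8×5 = 119
Jamal: 7×4 + 11×2 + 4×5 + 6×0 + 9×0 + 7×3 + 2×2 + 8×3 = 119
Tomás: 7×3 + 11×1 + 4×0 + 6×5 + 9×4 + 7×4 + 2×3 + 8×2 = 148
Farid: 7×5 + 11×4 + 4×3 + 6×2 + 9×5 + 7×0 + 2×4 + 8×4 = 188
Kira: 7×1 + 11×5 + 4×2 + 6×3 + 9×2 + 7×5 + 2×0 + 8×1 = 149

Farid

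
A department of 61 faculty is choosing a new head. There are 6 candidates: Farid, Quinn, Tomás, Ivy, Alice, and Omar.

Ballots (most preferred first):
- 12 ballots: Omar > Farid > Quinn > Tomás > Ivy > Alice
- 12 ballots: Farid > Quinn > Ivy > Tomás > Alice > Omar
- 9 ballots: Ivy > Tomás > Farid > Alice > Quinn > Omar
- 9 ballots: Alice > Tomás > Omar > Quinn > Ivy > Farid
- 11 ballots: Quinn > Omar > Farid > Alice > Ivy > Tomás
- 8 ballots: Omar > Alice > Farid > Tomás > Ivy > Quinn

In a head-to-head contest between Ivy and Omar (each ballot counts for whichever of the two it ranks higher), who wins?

Omar

Ivy is ranked above Omar on 21 ballots; Omar above Ivy on 40.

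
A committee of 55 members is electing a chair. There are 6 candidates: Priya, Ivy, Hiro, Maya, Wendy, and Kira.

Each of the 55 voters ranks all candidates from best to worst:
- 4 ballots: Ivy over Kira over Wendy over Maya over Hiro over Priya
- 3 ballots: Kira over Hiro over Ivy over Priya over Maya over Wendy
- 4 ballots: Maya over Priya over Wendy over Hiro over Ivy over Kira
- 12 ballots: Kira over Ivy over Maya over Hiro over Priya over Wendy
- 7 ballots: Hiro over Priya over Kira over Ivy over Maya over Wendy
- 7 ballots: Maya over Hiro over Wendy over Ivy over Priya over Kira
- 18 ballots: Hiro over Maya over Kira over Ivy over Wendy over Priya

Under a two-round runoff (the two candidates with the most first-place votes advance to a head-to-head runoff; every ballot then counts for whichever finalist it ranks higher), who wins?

Round 1 first-place votes: Priya 0, Ivy 4, Hiro 25, Maya 11, Wendy 0, Kira 15. Hiro and Kira advance.
Runoff: Hiro is ranked above Kira on 36 ballots, Kira above Hiro on 19.

Hiro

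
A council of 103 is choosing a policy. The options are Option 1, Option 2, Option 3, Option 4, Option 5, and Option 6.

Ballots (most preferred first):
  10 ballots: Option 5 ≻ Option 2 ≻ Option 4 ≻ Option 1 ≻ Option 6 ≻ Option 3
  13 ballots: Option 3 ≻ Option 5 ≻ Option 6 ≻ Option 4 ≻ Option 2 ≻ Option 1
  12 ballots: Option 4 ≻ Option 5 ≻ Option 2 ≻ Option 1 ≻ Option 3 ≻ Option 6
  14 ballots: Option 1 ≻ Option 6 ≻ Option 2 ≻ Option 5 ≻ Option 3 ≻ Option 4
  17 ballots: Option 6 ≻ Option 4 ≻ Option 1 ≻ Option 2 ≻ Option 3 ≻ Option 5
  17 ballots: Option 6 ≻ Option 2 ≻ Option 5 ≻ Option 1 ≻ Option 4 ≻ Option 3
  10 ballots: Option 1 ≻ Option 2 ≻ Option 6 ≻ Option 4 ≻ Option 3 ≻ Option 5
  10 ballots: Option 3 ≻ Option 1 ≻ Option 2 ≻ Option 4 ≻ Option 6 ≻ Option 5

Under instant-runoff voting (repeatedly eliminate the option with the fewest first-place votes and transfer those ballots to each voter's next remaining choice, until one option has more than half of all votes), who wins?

Option 1

Round 1: Option 1 24, Option 2 0, Option 3 23, Option 4 12, Option 5 10, Option 6 34. Option 2 eliminated.
Round 2: Option 1 24, Option 3 23, Option 4 12, Option 5 10, Option 6 34. Option 5 eliminated.
Round 3: Option 1 24, Option 3 23, Option 4 22, Option 6 34. Option 4 eliminated.
Round 4: Option 1 46, Option 3 23, Option 6 34. Option 3 eliminated.
Round 5: Option 1 56, Option 6 47. Option 1 has a majority (≥52).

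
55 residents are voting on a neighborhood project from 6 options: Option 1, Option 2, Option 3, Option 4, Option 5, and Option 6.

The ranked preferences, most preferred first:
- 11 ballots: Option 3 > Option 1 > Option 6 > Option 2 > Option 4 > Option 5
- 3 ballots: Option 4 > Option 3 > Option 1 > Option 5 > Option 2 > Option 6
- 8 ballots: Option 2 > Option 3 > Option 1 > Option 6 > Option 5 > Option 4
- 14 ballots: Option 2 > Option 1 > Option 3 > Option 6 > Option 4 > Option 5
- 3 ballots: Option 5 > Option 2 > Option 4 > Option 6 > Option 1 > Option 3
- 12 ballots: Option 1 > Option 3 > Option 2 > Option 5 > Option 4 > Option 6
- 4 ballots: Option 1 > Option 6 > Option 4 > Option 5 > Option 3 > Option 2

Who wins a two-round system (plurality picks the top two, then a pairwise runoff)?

Option 1

Round 1 first-place votes: Option 1 16, Option 2 22, Option 3 11, Option 4 3, Option 5 3, Option 6 0. Option 2 and Option 1 advance.
Runoff: Option 2 is ranked above Option 1 on 25 ballots, Option 1 above Option 2 on 30.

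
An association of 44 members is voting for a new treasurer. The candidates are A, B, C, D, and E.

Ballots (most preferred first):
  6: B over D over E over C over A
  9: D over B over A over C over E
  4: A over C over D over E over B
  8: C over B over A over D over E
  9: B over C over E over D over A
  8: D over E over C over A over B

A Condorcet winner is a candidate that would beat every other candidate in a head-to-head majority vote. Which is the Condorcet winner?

B vs A: 32–12
B vs C: 24–20
B vs D: 23–21
B vs E: 32–12
B beats every other candidate.

B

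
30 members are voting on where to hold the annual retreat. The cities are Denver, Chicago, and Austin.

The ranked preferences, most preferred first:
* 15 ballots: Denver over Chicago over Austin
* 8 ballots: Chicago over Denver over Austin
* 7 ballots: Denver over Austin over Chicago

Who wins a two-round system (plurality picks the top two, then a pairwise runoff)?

Round 1 first-place votes: Denver 22, Chicago 8, Austin 0. Denver and Chicago advance.
Runoff: Denver is ranked above Chicago on 22 ballots, Chicago above Denver on 8.

Denver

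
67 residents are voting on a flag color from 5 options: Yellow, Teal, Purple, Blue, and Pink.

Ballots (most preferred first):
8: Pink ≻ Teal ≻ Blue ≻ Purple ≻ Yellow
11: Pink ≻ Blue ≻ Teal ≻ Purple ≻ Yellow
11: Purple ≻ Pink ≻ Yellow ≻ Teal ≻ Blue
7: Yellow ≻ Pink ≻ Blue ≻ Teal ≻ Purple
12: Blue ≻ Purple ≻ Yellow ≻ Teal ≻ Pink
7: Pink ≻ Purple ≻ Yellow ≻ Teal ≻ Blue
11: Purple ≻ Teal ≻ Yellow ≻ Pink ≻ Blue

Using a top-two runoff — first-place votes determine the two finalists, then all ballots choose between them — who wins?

Round 1 first-place votes: Yellow 7, Teal 0, Purple 22, Blue 12, Pink 26. Pink and Purple advance.
Runoff: Pink is ranked above Purple on 33 ballots, Purple above Pink on 34.

Purple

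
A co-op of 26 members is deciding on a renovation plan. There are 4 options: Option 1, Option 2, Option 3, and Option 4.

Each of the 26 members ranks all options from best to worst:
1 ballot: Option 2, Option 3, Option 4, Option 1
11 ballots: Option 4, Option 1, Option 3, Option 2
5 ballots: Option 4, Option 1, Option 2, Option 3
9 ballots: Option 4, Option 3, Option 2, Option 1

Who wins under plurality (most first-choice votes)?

Option 4

First-place votes: Option 1 0, Option 2 1, Option 3 0, Option 4 25.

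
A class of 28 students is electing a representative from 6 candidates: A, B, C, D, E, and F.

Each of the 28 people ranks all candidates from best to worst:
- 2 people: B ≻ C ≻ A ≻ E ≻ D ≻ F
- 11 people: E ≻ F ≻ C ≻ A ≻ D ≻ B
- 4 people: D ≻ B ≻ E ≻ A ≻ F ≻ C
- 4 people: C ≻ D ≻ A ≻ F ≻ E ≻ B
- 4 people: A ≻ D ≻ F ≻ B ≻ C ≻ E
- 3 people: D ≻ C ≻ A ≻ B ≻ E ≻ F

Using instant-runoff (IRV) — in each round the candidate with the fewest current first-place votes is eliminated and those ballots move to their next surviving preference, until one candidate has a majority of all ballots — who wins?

D

Round 1: A 4, B 2, C 4, D 7, E 11, F 0. F eliminated.
Round 2: A 4, B 2, C 4, D 7, E 11. B eliminated.
Round 3: A 4, C 6, D 7, E 11. A eliminated.
Round 4: C 6, D 11, E 11. C eliminated.
Round 5: D 15, E 13. D has a majority (≥15).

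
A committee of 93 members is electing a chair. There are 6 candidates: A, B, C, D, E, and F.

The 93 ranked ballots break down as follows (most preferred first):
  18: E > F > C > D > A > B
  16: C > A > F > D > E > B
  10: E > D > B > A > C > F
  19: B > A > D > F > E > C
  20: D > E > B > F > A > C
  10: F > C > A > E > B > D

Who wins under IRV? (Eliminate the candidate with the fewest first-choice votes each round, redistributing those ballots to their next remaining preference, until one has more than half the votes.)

Round 1: A 0, B 19, C 16, D 20, E 28, F 10. A eliminated.
Round 2: B 19, C 16, D 20, E 28, F 10. F eliminated.
Round 3: B 19, C 26, D 20, E 28. B eliminated.
Round 4: C 26, D 39, E 28. C eliminated.
Round 5: D 55, E 38. D has a majority (≥47).

D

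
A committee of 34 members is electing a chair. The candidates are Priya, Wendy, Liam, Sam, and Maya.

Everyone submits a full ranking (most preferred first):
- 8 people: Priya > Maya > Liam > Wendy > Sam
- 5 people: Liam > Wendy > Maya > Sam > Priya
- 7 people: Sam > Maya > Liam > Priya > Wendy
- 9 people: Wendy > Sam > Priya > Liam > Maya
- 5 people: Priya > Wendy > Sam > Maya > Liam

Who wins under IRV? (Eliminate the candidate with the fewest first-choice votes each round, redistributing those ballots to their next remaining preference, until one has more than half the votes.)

Round 1: Priya 13, Wendy 9, Liam 5, Sam 7, Maya 0. Maya eliminated.
Round 2: Priya 13, Wendy 9, Liam 5, Sam 7. Liam eliminated.
Round 3: Priya 13, Wendy 14, Sam 7. Sam eliminated.
Round 4: Priya 20, Wendy 14. Priya has a majority (≥18).

Priya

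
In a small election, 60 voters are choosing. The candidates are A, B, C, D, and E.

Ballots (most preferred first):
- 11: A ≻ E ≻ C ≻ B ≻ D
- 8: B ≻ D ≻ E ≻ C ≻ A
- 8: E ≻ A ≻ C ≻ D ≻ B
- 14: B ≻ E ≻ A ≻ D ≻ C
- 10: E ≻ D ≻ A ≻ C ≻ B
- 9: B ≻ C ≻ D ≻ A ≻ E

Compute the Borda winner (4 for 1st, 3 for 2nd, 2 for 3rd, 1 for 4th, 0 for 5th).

E

A: 11×4 + 8×0 + 8×3 + 14×2 + 10×2 + 9×1 = 125
B: 11×1 + 8×4 + 8×0 + 14×4 + 10×0 + 9×4 = 135
C: 11×2 + 8×1 + 8×2 + 14×0 + 10×1 + 9×3 = 83
D: 11×0 + 8×3 + 8×1 + 14×1 + 10×3 + 9×2 = 94
E: 11×3 + 8×2 + 8×4 + 14×3 + 10×4 + 9×0 = 163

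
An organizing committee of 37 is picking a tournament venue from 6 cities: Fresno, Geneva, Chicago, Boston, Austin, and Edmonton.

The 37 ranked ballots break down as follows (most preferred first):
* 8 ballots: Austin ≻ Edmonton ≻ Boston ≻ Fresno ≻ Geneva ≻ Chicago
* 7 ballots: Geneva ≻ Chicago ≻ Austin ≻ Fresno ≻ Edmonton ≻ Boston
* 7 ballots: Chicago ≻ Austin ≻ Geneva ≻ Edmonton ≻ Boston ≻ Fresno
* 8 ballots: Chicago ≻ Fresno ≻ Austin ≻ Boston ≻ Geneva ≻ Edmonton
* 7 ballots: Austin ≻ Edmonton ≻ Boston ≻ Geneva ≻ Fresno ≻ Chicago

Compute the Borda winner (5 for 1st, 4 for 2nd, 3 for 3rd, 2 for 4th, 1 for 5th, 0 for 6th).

Fresno: 8×2 + 7×2 + 7×0 + 8×4 + 7×1 = 69
Geneva: 8×1 + 7×5 + 7×3 + 8×1 + 7×2 = 86
Chicago: 8×0 + 7×4 + 7×5 + 8×5 + 7×0 = 103
Boston: 8×3 + 7×0 + 7×1 + 8×2 + 7×3 = 68
Austin: 8×5 + 7×3 + 7×4 + 8×3 + 7×5 = 148
Edmonton: 8×4 + 7×1 + 7×2 + 8×0 + 7×4 = 81

Austin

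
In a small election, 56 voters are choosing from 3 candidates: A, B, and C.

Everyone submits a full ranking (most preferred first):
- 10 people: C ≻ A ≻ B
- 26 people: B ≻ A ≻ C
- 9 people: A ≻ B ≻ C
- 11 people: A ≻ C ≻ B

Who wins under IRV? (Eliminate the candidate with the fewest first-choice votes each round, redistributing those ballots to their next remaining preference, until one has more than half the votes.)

Round 1: A 20, B 26, C 10. C eliminated.
Round 2: A 30, B 26. A has a majority (≥29).

A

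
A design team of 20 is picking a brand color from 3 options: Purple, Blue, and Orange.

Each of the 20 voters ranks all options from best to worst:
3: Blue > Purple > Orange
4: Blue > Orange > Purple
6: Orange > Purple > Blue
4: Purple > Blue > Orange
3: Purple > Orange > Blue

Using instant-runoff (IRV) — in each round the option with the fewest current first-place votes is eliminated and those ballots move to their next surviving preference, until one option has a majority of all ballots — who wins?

Purple

Round 1: Purple 7, Blue 7, Orange 6. Orange eliminated.
Round 2: Purple 13, Blue 7. Purple has a majority (≥11).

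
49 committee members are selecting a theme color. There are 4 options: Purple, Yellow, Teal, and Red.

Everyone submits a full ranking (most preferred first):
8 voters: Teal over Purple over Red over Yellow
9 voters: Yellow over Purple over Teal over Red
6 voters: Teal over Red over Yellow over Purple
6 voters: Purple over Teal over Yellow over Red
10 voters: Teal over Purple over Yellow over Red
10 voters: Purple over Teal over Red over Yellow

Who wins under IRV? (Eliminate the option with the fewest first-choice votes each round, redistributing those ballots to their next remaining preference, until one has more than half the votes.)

Purple

Round 1: Purple 16, Yellow 9, Teal 24, Red 0. Red eliminated.
Round 2: Purple 16, Yellow 9, Teal 24. Yellow eliminated.
Round 3: Purple 25, Teal 24. Purple has a majority (≥25).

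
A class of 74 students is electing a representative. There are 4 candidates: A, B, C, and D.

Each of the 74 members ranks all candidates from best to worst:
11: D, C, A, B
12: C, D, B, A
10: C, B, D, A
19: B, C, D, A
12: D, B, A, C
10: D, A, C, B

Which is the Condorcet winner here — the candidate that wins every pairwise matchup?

C vs A: 52–22
C vs B: 43–31
C vs D: 41–33
C beats every other candidate.

C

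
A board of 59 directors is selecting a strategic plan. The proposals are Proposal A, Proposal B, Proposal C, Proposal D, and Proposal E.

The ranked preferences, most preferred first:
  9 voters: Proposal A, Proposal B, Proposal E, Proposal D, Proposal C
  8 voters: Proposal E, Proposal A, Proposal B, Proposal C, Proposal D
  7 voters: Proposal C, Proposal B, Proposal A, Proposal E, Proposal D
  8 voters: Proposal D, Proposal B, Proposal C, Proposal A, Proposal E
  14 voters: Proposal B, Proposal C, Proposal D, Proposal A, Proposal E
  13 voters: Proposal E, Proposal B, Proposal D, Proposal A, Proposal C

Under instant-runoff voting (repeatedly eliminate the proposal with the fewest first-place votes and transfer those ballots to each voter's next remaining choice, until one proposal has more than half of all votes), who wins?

Proposal B

Round 1: Proposal A 9, Proposal B 14, Proposal C 7, Proposal D 8, Proposal E 21. Proposal C eliminated.
Round 2: Proposal A 9, Proposal B 21, Proposal D 8, Proposal E 21. Proposal D eliminated.
Round 3: Proposal A 9, Proposal B 29, Proposal E 21. Proposal A eliminated.
Round 4: Proposal B 38, Proposal E 21. Proposal B has a majority (≥30).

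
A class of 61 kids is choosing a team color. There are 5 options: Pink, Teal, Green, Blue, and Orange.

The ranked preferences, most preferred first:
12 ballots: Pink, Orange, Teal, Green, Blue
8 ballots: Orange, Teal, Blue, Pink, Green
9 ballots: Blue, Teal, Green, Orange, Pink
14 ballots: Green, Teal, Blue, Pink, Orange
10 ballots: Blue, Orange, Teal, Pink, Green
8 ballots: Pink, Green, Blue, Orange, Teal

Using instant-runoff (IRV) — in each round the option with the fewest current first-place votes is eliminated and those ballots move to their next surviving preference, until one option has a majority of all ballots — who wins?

Blue

Round 1: Pink 20, Teal 0, Green 14, Blue 19, Orange 8. Teal eliminated.
Round 2: Pink 20, Green 14, Blue 19, Orange 8. Orange eliminated.
Round 3: Pink 20, Green 14, Blue 27. Green eliminated.
Round 4: Pink 20, Blue 41. Blue has a majority (≥31).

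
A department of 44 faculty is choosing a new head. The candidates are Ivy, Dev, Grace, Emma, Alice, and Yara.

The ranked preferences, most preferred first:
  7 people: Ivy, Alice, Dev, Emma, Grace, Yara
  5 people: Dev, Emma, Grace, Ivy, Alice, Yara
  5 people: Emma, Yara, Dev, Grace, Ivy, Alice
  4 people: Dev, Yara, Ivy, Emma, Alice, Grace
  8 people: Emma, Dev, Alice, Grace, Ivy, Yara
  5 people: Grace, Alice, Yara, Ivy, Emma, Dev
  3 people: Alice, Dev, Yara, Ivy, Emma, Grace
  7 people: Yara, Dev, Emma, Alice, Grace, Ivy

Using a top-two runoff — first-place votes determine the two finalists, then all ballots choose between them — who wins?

Dev

Round 1 first-place votes: Ivy 7, Dev 9, Grace 5, Emma 13, Alice 3, Yara 7. Emma and Dev advance.
Runoff: Emma is ranked above Dev on 18 ballots, Dev above Emma on 26.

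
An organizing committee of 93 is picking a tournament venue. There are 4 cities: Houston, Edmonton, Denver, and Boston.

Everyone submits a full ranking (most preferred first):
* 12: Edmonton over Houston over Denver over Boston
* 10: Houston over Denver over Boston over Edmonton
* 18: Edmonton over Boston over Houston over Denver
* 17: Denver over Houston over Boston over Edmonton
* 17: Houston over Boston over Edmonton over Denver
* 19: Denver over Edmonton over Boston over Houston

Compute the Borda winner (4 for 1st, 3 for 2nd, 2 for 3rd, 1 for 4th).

Houston

Houston: 12×3 + 10×4 + 18×2 + 17×3 + 17×4 + 19×1 = 250
Edmonton: 12×4 + 10×1 + 18×4 + 17×1 + 17×2 + 19×3 = 238
Denver: 12×2 + 10×3 + 18×1 + 17×4 + 17×1 + 19×4 = 233
Boston: 12×1 + 10×2 + 18×3 + 17×2 + 17×3 + 19×2 = 209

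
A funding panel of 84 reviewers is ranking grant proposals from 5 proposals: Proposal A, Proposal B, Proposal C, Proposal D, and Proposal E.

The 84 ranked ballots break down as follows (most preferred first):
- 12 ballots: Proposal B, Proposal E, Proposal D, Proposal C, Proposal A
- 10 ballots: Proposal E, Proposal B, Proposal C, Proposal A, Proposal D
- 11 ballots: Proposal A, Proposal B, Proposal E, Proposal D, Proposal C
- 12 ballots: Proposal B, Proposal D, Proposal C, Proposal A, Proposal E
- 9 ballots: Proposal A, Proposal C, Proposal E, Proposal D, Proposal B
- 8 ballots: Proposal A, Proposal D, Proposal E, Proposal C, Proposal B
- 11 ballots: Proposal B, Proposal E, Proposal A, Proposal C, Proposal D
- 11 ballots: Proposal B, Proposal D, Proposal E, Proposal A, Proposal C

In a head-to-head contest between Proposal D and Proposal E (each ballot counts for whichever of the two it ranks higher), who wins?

Proposal E

Proposal D is ranked above Proposal E on 31 ballots; Proposal E above Proposal D on 53.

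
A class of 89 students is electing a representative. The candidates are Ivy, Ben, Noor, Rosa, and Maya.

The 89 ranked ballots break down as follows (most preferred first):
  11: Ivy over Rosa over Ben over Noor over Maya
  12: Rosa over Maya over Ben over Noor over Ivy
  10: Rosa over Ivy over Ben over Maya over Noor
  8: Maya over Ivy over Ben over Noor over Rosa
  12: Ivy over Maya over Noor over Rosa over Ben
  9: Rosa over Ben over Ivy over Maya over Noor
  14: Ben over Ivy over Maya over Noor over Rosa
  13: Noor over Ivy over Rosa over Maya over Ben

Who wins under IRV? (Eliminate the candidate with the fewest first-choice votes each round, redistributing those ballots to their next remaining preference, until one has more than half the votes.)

Round 1: Ivy 23, Ben 14, Noor 13, Rosa 31, Maya 8. Maya eliminated.
Round 2: Ivy 31, Ben 14, Noor 13, Rosa 31. Noor eliminated.
Round 3: Ivy 44, Ben 14, Rosa 31. Ben eliminated.
Round 4: Ivy 58, Rosa 31. Ivy has a majority (≥45).

Ivy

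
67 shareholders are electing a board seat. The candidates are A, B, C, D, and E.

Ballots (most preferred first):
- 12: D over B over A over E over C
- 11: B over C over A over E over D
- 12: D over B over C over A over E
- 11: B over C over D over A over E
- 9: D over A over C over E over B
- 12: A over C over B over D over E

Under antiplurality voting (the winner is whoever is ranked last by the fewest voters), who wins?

Last-place votes: A 0, B 9, C 12, D 11, E 35.

A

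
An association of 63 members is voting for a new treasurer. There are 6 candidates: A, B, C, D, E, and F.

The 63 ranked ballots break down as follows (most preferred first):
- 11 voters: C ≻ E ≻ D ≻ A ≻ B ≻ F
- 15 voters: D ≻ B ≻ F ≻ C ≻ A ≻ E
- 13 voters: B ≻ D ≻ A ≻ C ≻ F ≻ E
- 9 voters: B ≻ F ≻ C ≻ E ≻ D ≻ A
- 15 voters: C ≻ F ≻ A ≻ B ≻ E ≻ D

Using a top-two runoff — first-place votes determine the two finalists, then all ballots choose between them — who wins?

Round 1 first-place votes: A 0, B 22, C 26, D 15, E 0, F 0. C and B advance.
Runoff: C is ranked above B on 26 ballots, B above C on 37.

B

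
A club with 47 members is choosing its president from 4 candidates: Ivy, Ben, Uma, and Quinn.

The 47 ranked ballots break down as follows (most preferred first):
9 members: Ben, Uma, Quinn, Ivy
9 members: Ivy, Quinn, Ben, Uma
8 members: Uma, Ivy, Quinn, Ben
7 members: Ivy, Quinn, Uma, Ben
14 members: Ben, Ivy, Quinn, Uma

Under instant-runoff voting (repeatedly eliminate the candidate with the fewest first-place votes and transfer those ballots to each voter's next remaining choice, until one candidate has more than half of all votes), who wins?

Ivy

Round 1: Ivy 16, Ben 23, Uma 8, Quinn 0. Quinn eliminated.
Round 2: Ivy 16, Ben 23, Uma 8. Uma eliminated.
Round 3: Ivy 24, Ben 23. Ivy has a majority (≥24).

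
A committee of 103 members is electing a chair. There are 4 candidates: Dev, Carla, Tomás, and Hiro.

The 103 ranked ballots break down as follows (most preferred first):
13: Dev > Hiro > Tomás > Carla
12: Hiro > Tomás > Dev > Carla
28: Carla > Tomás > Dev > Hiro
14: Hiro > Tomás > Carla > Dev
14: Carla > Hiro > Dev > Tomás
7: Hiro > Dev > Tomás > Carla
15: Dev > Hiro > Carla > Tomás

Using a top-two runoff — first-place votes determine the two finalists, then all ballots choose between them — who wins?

Round 1 first-place votes: Dev 28, Carla 42, Tomás 0, Hiro 33. Carla and Hiro advance.
Runoff: Carla is ranked above Hiro on 42 ballots, Hiro above Carla on 61.

Hiro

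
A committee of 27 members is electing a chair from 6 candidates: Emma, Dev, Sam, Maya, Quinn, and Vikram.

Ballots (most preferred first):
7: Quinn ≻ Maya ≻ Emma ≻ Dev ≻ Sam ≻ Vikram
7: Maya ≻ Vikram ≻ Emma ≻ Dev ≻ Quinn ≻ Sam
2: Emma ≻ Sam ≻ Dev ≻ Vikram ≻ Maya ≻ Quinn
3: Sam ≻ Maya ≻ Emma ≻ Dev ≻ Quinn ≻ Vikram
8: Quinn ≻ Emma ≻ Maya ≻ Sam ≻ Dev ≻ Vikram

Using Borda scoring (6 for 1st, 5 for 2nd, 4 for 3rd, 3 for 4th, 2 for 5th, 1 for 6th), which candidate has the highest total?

Maya

Emma: 7×4 + 7×4 + 2×6 + 3×4 + 8×5 = 120
Dev: 7×3 + 7×3 + 2×4 + 3×3 + 8×2 = 75
Sam: 7×2 + 7×1 + 2×5 + 3×6 + 8×3 = 73
Maya: 7×5 + 7×6 + 2×2 + 3×5 + 8×4 = 128
Quinn: 7×6 + 7×2 + 2×1 + 3×2 + 8×6 = 112
Vikram: 7×1 + 7×5 + 2×3 + 3×1 + 8×1 = 59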